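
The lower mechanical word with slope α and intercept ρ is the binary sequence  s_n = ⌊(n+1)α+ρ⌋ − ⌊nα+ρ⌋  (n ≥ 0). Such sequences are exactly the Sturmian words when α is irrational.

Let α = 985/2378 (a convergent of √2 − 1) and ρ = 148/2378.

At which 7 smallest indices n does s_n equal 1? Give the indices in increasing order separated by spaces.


n=0: ⌊1133/2378⌋−⌊148/2378⌋ = 0−0 = 0
n=1: ⌊2118/2378⌋−⌊1133/2378⌋ = 0−0 = 0
n=2: ⌊3103/2378⌋−⌊2118/2378⌋ = 1−0 = 1  ← one
n=3: ⌊4088/2378⌋−⌊3103/2378⌋ = 1−1 = 0
n=4: ⌊5073/2378⌋−⌊4088/2378⌋ = 2−1 = 1  ← one
n=5: ⌊6058/2378⌋−⌊5073/2378⌋ = 2−2 = 0
n=6: ⌊7043/2378⌋−⌊6058/2378⌋ = 2−2 = 0
n=7: ⌊8028/2378⌋−⌊7043/2378⌋ = 3−2 = 1  ← one
n=8: ⌊9013/2378⌋−⌊8028/2378⌋ = 3−3 = 0
n=9: ⌊9998/2378⌋−⌊9013/2378⌋ = 4−3 = 1  ← one
n=10: ⌊10983/2378⌋−⌊9998/2378⌋ = 4−4 = 0
n=11: ⌊11968/2378⌋−⌊10983/2378⌋ = 5−4 = 1  ← one
n=12: ⌊12953/2378⌋−⌊11968/2378⌋ = 5−5 = 0
n=13: ⌊13938/2378⌋−⌊12953/2378⌋ = 5−5 = 0
n=14: ⌊14923/2378⌋−⌊13938/2378⌋ = 6−5 = 1  ← one
n=15: ⌊15908/2378⌋−⌊14923/2378⌋ = 6−6 = 0
n=16: ⌊16893/2378⌋−⌊15908/2378⌋ = 7−6 = 1  ← one
positions of the first 7 ones: 2 4 7 9 11 14 16

2 4 7 9 11 14 16


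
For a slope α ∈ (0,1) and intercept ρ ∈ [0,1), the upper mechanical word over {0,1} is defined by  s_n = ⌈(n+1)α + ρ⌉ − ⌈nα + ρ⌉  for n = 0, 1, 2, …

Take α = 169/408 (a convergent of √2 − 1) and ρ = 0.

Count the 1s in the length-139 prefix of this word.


58

#1s = Σ_{n=0}^{138} s_n = Σ_{n=0}^{138} (⌈(n+1)α+ρ⌉ − ⌈nα+ρ⌉)
the sum telescopes: every ⌈nα+ρ⌉ with 0 < n < 139 appears once with + and once with −, leaving ⌈139α+ρ⌉ − ⌈0·α+ρ⌉
139α + ρ = (139·169) / 408 = 23491/408
ρ = 0/408
⌈23491/408⌉ = 58,  ⌈0/408⌉ = 0
#1s = 58 − 0 = 58


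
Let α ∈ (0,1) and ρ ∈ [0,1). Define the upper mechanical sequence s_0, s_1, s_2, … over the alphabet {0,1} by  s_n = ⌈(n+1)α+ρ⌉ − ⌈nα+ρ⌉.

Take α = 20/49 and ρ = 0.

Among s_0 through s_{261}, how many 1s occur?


107

#1s = Σ_{n=0}^{261} s_n = Σ_{n=0}^{261} (⌈(n+1)α+ρ⌉ − ⌈nα+ρ⌉)
the sum telescopes: every ⌈nα+ρ⌉ with 0 < n < 262 appears once with + and once with −, leaving ⌈262α+ρ⌉ − ⌈0·α+ρ⌉
262α + ρ = (262·20) / 49 = 5240/49
ρ = 0/49
⌈5240/49⌉ = 107,  ⌈0/49⌉ = 0
#1s = 107 − 0 = 107


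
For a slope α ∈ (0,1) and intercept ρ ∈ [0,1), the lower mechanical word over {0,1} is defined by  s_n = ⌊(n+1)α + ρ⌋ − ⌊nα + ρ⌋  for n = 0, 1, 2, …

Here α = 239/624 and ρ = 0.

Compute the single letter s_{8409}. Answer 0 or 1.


(n+1)α + ρ = (8410·239) / 624 = 2009990/624
nα + ρ     = (8409·239) / 624 = 2009751/624
⌊2009990/624⌋ = 3221,  ⌊2009751/624⌋ = 3220
s_{8409} = 3221 − 3220 = 1

1


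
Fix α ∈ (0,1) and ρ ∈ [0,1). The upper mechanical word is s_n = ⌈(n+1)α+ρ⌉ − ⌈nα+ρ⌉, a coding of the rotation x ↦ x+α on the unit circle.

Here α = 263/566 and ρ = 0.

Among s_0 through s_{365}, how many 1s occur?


171

#1s = Σ_{n=0}^{365} s_n = Σ_{n=0}^{365} (⌈(n+1)α+ρ⌉ − ⌈nα+ρ⌉)
the sum telescopes: every ⌈nα+ρ⌉ with 0 < n < 366 appears once with + and once with −, leaving ⌈366α+ρ⌉ − ⌈0·α+ρ⌉
366α + ρ = (366·263) / 566 = 96258/566
ρ = 0/566
⌈96258/566⌉ = 171,  ⌈0/566⌉ = 0
#1s = 171 − 0 = 171


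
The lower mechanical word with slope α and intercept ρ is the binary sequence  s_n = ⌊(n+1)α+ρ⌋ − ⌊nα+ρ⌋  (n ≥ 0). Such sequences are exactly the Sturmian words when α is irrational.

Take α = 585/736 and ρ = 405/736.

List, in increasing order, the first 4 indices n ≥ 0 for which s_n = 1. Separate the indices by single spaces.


n=0: ⌊990/736⌋−⌊405/736⌋ = 1−0 = 1  ← one
n=1: ⌊1575/736⌋−⌊990/736⌋ = 2−1 = 1  ← one
n=2: ⌊2160/736⌋−⌊1575/736⌋ = 2−2 = 0
n=3: ⌊2745/736⌋−⌊2160/736⌋ = 3−2 = 1  ← one
n=4: ⌊3330/736⌋−⌊2745/736⌋ = 4−3 = 1  ← one
positions of the first 4 ones: 0 1 3 4

0 1 3 4


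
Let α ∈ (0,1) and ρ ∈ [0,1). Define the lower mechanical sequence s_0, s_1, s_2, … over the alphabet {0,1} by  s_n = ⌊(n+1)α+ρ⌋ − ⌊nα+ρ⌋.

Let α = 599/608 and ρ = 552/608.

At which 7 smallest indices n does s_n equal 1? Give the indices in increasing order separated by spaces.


n=0: ⌊1151/608⌋−⌊552/608⌋ = 1−0 = 1  ← one
n=1: ⌊1750/608⌋−⌊1151/608⌋ = 2−1 = 1  ← one
n=2: ⌊2349/608⌋−⌊1750/608⌋ = 3−2 = 1  ← one
n=3: ⌊2948/608⌋−⌊2349/608⌋ = 4−3 = 1  ← one
n=4: ⌊3547/608⌋−⌊2948/608⌋ = 5−4 = 1  ← one
n=5: ⌊4146/608⌋−⌊3547/608⌋ = 6−5 = 1  ← one
n=6: ⌊4745/608⌋−⌊4146/608⌋ = 7−6 = 1  ← one
positions of the first 7 ones: 0 1 2 3 4 5 6

0 1 2 3 4 5 6


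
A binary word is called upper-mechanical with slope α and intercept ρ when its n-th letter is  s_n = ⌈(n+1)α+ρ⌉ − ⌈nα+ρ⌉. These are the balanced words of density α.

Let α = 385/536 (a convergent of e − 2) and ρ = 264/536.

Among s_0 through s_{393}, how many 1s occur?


283

#1s = Σ_{n=0}^{393} s_n = Σ_{n=0}^{393} (⌈(n+1)α+ρ⌉ − ⌈nα+ρ⌉)
the sum telescopes: every ⌈nα+ρ⌉ with 0 < n < 394 appears once with + and once with −, leaving ⌈394α+ρ⌉ − ⌈0·α+ρ⌉
394α + ρ = (394·385 + 264) / 536 = 151954/536
ρ = 264/536
⌈151954/536⌉ = 284,  ⌈264/536⌉ = 1
#1s = 284 − 1 = 283


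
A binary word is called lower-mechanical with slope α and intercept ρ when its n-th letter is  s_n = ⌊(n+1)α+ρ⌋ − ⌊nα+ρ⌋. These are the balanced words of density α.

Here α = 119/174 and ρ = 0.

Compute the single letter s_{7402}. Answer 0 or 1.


(n+1)α + ρ = (7403·119) / 174 = 880957/174
nα + ρ     = (7402·119) / 174 = 880838/174
⌊880957/174⌋ = 5062,  ⌊880838/174⌋ = 5062
s_{7402} = 5062 − 5062 = 0

0


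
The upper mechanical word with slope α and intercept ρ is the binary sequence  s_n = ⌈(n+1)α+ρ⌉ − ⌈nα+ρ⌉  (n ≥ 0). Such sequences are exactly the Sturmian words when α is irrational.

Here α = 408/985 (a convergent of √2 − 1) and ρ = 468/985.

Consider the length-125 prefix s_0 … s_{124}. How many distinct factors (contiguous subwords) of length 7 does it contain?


8

t_n = ⌈(n·408+468)/985⌉ for n = 0 … 125:
  n=0…9: ⌈468/985⌉=1 ⌈876/985⌉=1 ⌈1284/985⌉=2 ⌈1692/985⌉=2 ⌈2100/985⌉=3 ⌈2508/985⌉=3 ⌈2916/985⌉=3 ⌈3324/985⌉=4 ⌈3732/985⌉=4 ⌈4140/985⌉=5
  n=10…19: ⌈4548/985⌉=5 ⌈4956/985⌉=6 ⌈5364/985⌉=6 ⌈5772/985⌉=6 ⌈6180/985⌉=7 ⌈6588/985⌉=7 ⌈6996/985⌉=8 ⌈7404/985⌉=8 ⌈7812/985⌉=8 ⌈8220/985⌉=9
  n=20…29: ⌈8628/985⌉=9 ⌈9036/985⌉=10 ⌈9444/985⌉=10 ⌈9852/985⌉=11 ⌈10260/985⌉=11 ⌈10668/985⌉=11 ⌈11076/985⌉=12 ⌈11484/985⌉=12 ⌈11892/985⌉=13 ⌈12300/985⌉=13
  n=30…39: ⌈12708/985⌉=13 ⌈13116/985⌉=14 ⌈13524/985⌉=14 ⌈13932/985⌉=15 ⌈14340/985⌉=15 ⌈14748/985⌉=15 ⌈15156/985⌉=16 ⌈15564/985⌉=16 ⌈15972/985⌉=17 ⌈16380/985⌉=17
  n=40…49: ⌈16788/985⌉=18 ⌈17196/985⌉=18 ⌈17604/985⌉=18 ⌈18012/985⌉=19 ⌈18420/985⌉=19 ⌈18828/985⌉=20 ⌈19236/985⌉=20 ⌈19644/985⌉=20 ⌈20052/985⌉=21 ⌈20460/985⌉=21
  n=50…59: ⌈20868/985⌉=22 ⌈21276/985⌉=22 ⌈21684/985⌉=23 ⌈22092/985⌉=23 ⌈22500/985⌉=23 ⌈22908/985⌉=24 ⌈23316/985⌉=24 ⌈23724/985⌉=25 ⌈24132/985⌉=25 ⌈24540/985⌉=25
  n=60…69: ⌈24948/985⌉=26 ⌈25356/985⌉=26 ⌈25764/985⌉=27 ⌈26172/985⌉=27 ⌈26580/985⌉=27 ⌈26988/985⌉=28 ⌈27396/985⌉=28 ⌈27804/985⌉=29 ⌈28212/985⌉=29 ⌈28620/985⌉=30
  n=70…79: ⌈29028/985⌉=30 ⌈29436/985⌉=30 ⌈29844/985⌉=31 ⌈30252/985⌉=31 ⌈30660/985⌉=32 ⌈31068/985⌉=32 ⌈31476/985⌉=32 ⌈31884/985⌉=33 ⌈32292/985⌉=33 ⌈32700/985⌉=34
  n=80…89: ⌈33108/985⌉=34 ⌈33516/985⌉=35 ⌈33924/985⌉=35 ⌈34332/985⌉=35 ⌈34740/985⌉=36 ⌈35148/985⌉=36 ⌈35556/985⌉=37 ⌈35964/985⌉=37 ⌈36372/985⌉=37 ⌈36780/985⌉=38
  n=90…99: ⌈37188/985⌉=38 ⌈37596/985⌉=39 ⌈38004/985⌉=39 ⌈38412/985⌉=39 ⌈38820/985⌉=40 ⌈39228/985⌉=40 ⌈39636/985⌉=41 ⌈40044/985⌉=41 ⌈40452/985⌉=42 ⌈40860/985⌉=42
  n=100…109: ⌈41268/985⌉=42 ⌈41676/985⌉=43 ⌈42084/985⌉=43 ⌈42492/985⌉=44 ⌈42900/985⌉=44 ⌈43308/985⌉=44 ⌈43716/985⌉=45 ⌈44124/985⌉=45 ⌈44532/985⌉=46 ⌈44940/985⌉=46
  n=110…119: ⌈45348/985⌉=47 ⌈45756/985⌉=47 ⌈46164/985⌉=47 ⌈46572/985⌉=48 ⌈46980/985⌉=48 ⌈47388/985⌉=49 ⌈47796/985⌉=49 ⌈48204/985⌉=49 ⌈48612/985⌉=50 ⌈49020/985⌉=50
  n=120…125: ⌈49428/985⌉=51 ⌈49836/985⌉=51 ⌈50244/985⌉=52 ⌈50652/985⌉=52 ⌈51060/985⌉=52 ⌈51468/985⌉=53
s_n = t_(n+1) − t_n for n = 0 … 124 gives
prefix = 01010010101001010010101001010010100101010010100101010010100101001010100101001010100101001010010101001010010101001010010101001
slide a length-7 window over [0..6] … [118..124] (119 windows); first occurrence of each distinct factor:
  [  0..  6] 0101001
  [  1..  7] 1010010
  [  2..  8] 0100101
  [  3..  9] 1001010
  [  4.. 10] 0010101
  [  5.. 11] 0101010
  [  6.. 12] 1010100
  [ 11.. 17] 0010100
  (the other 111 windows repeat one of these)
distinct factors: {0010100, 0010101, 0100101, 0101001, 0101010, 1001010, 1010010, 1010100}
count = 8  (Sturmian bound for length 7 is 8)


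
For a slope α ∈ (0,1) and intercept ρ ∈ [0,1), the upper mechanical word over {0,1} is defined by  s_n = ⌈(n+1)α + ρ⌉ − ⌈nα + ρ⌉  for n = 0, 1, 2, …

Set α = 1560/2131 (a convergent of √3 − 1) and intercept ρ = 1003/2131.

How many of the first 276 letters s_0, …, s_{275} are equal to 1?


#1s = Σ_{n=0}^{275} s_n = Σ_{n=0}^{275} (⌈(n+1)α+ρ⌉ − ⌈nα+ρ⌉)
the sum telescopes: every ⌈nα+ρ⌉ with 0 < n < 276 appears once with + and once with −, leaving ⌈276α+ρ⌉ − ⌈0·α+ρ⌉
276α + ρ = (276·1560 + 1003) / 2131 = 431563/2131
ρ = 1003/2131
⌈431563/2131⌉ = 203,  ⌈1003/2131⌉ = 1
#1s = 203 − 1 = 202

202


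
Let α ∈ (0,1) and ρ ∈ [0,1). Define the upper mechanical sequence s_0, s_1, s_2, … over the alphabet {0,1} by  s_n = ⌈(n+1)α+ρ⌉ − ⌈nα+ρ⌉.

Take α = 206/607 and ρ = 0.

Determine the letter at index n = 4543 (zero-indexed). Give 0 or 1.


1

(n+1)α + ρ = (4544·206) / 607 = 936064/607
nα + ρ     = (4543·206) / 607 = 935858/607
⌈936064/607⌉ = 1543,  ⌈935858/607⌉ = 1542
s_{4543} = 1543 − 1542 = 1


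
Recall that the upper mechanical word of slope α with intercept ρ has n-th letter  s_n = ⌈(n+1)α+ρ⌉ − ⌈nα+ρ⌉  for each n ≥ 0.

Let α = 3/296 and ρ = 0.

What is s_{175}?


(n+1)α + ρ = (176·3) / 296 = 528/296
nα + ρ     = (175·3) / 296 = 525/296
⌈528/296⌉ = 2,  ⌈525/296⌉ = 2
s_{175} = 2 − 2 = 0

0


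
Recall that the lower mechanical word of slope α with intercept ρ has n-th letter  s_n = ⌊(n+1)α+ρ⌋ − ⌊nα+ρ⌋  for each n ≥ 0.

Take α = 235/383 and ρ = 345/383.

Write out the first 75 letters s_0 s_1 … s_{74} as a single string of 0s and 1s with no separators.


110101101101011010110110101101011010110110101101011011010110101101101011010

n=0: ⌊(1·235+345)/383⌋ − ⌊(0·235+345)/383⌋ = ⌊580/383⌋ − ⌊345/383⌋ = 1 − 0 = 1
n=1: ⌊(2·235+345)/383⌋ − ⌊(1·235+345)/383⌋ = ⌊815/383⌋ − ⌊580/383⌋ = 2 − 1 = 1
n=2: ⌊(3·235+345)/383⌋ − ⌊(2·235+345)/383⌋ = ⌊1050/383⌋ − ⌊815/383⌋ = 2 − 2 = 0
n=3: ⌊(4·235+345)/383⌋ − ⌊(3·235+345)/383⌋ = ⌊1285/383⌋ − ⌊1050/383⌋ = 3 − 2 = 1
n=4: ⌊(5·235+345)/383⌋ − ⌊(4·235+345)/383⌋ = ⌊1520/383⌋ − ⌊1285/383⌋ = 3 − 3 = 0
n=5: ⌊(6·235+345)/383⌋ − ⌊(5·235+345)/383⌋ = ⌊1755/383⌋ − ⌊1520/383⌋ = 4 − 3 = 1
n=6: ⌊(7·235+345)/383⌋ − ⌊(6·235+345)/383⌋ = ⌊1990/383⌋ − ⌊1755/383⌋ = 5 − 4 = 1
n=7: ⌊(8·235+345)/383⌋ − ⌊(7·235+345)/383⌋ = ⌊2225/383⌋ − ⌊1990/383⌋ = 5 − 5 = 0
n=8: ⌊(9·235+345)/383⌋ − ⌊(8·235+345)/383⌋ = ⌊2460/383⌋ − ⌊2225/383⌋ = 6 − 5 = 1
n=9: ⌊(10·235+345)/383⌋ − ⌊(9·235+345)/383⌋ = ⌊2695/383⌋ − ⌊2460/383⌋ = 7 − 6 = 1
n=10: ⌊(11·235+345)/383⌋ − ⌊(10·235+345)/383⌋ = ⌊2930/383⌋ − ⌊2695/383⌋ = 7 − 7 = 0
n=11: ⌊(12·235+345)/383⌋ − ⌊(11·235+345)/383⌋ = ⌊3165/383⌋ − ⌊2930/383⌋ = 8 − 7 = 1
n=12: ⌊(13·235+345)/383⌋ − ⌊(12·235+345)/383⌋ = ⌊3400/383⌋ − ⌊3165/383⌋ = 8 − 8 = 0
n=13: ⌊(14·235+345)/383⌋ − ⌊(13·235+345)/383⌋ = ⌊3635/383⌋ − ⌊3400/383⌋ = 9 − 8 = 1
n=14: ⌊(15·235+345)/383⌋ − ⌊(14·235+345)/383⌋ = ⌊3870/383⌋ − ⌊3635/383⌋ = 10 − 9 = 1
n=15: ⌊(16·235+345)/383⌋ − ⌊(15·235+345)/383⌋ = ⌊4105/383⌋ − ⌊3870/383⌋ = 10 − 10 = 0
n=16: ⌊(17·235+345)/383⌋ − ⌊(16·235+345)/383⌋ = ⌊4340/383⌋ − ⌊4105/383⌋ = 11 − 10 = 1
n=17: ⌊(18·235+345)/383⌋ − ⌊(17·235+345)/383⌋ = ⌊4575/383⌋ − ⌊4340/383⌋ = 11 − 11 = 0
n=18: ⌊(19·235+345)/383⌋ − ⌊(18·235+345)/383⌋ = ⌊4810/383⌋ − ⌊4575/383⌋ = 12 − 11 = 1
n=19: ⌊(20·235+345)/383⌋ − ⌊(19·235+345)/383⌋ = ⌊5045/383⌋ − ⌊4810/383⌋ = 13 − 12 = 1
n=20: ⌊(21·235+345)/383⌋ − ⌊(20·235+345)/383⌋ = ⌊5280/383⌋ − ⌊5045/383⌋ = 13 − 13 = 0
n=21: ⌊(22·235+345)/383⌋ − ⌊(21·235+345)/383⌋ = ⌊5515/383⌋ − ⌊5280/383⌋ = 14 − 13 = 1
n=22: ⌊(23·235+345)/383⌋ − ⌊(22·235+345)/383⌋ = ⌊5750/383⌋ − ⌊5515/383⌋ = 15 − 14 = 1
n=23: ⌊(24·235+345)/383⌋ − ⌊(23·235+345)/383⌋ = ⌊5985/383⌋ − ⌊5750/383⌋ = 15 − 15 = 0
n=24: ⌊(25·235+345)/383⌋ − ⌊(24·235+345)/383⌋ = ⌊6220/383⌋ − ⌊5985/383⌋ = 16 − 15 = 1
n=25: ⌊(26·235+345)/383⌋ − ⌊(25·235+345)/383⌋ = ⌊6455/383⌋ − ⌊6220/383⌋ = 16 − 16 = 0
n=26: ⌊(27·235+345)/383⌋ − ⌊(26·235+345)/383⌋ = ⌊6690/383⌋ − ⌊6455/383⌋ = 17 − 16 = 1
n=27: ⌊(28·235+345)/383⌋ − ⌊(27·235+345)/383⌋ = ⌊6925/383⌋ − ⌊6690/383⌋ = 18 − 17 = 1
n=28: ⌊(29·235+345)/383⌋ − ⌊(28·235+345)/383⌋ = ⌊7160/383⌋ − ⌊6925/383⌋ = 18 − 18 = 0
n=29: ⌊(30·235+345)/383⌋ − ⌊(29·235+345)/383⌋ = ⌊7395/383⌋ − ⌊7160/383⌋ = 19 − 18 = 1
n=30: ⌊(31·235+345)/383⌋ − ⌊(30·235+345)/383⌋ = ⌊7630/383⌋ − ⌊7395/383⌋ = 19 − 19 = 0
n=31: ⌊(32·235+345)/383⌋ − ⌊(31·235+345)/383⌋ = ⌊7865/383⌋ − ⌊7630/383⌋ = 20 − 19 = 1
n=32: ⌊(33·235+345)/383⌋ − ⌊(32·235+345)/383⌋ = ⌊8100/383⌋ − ⌊7865/383⌋ = 21 − 20 = 1
n=33: ⌊(34·235+345)/383⌋ − ⌊(33·235+345)/383⌋ = ⌊8335/383⌋ − ⌊8100/383⌋ = 21 − 21 = 0
n=34: ⌊(35·235+345)/383⌋ − ⌊(34·235+345)/383⌋ = ⌊8570/383⌋ − ⌊8335/383⌋ = 22 − 21 = 1
n=35: ⌊(36·235+345)/383⌋ − ⌊(35·235+345)/383⌋ = ⌊8805/383⌋ − ⌊8570/383⌋ = 22 − 22 = 0
n=36: ⌊(37·235+345)/383⌋ − ⌊(36·235+345)/383⌋ = ⌊9040/383⌋ − ⌊8805/383⌋ = 23 − 22 = 1
n=37: ⌊(38·235+345)/383⌋ − ⌊(37·235+345)/383⌋ = ⌊9275/383⌋ − ⌊9040/383⌋ = 24 − 23 = 1
n=38: ⌊(39·235+345)/383⌋ − ⌊(38·235+345)/383⌋ = ⌊9510/383⌋ − ⌊9275/383⌋ = 24 − 24 = 0
n=39: ⌊(40·235+345)/383⌋ − ⌊(39·235+345)/383⌋ = ⌊9745/383⌋ − ⌊9510/383⌋ = 25 − 24 = 1
n=40: ⌊(41·235+345)/383⌋ − ⌊(40·235+345)/383⌋ = ⌊9980/383⌋ − ⌊9745/383⌋ = 26 − 25 = 1
n=41: ⌊(42·235+345)/383⌋ − ⌊(41·235+345)/383⌋ = ⌊10215/383⌋ − ⌊9980/383⌋ = 26 − 26 = 0
n=42: ⌊(43·235+345)/383⌋ − ⌊(42·235+345)/383⌋ = ⌊10450/383⌋ − ⌊10215/383⌋ = 27 − 26 = 1
n=43: ⌊(44·235+345)/383⌋ − ⌊(43·235+345)/383⌋ = ⌊10685/383⌋ − ⌊10450/383⌋ = 27 − 27 = 0
n=44: ⌊(45·235+345)/383⌋ − ⌊(44·235+345)/383⌋ = ⌊10920/383⌋ − ⌊10685/383⌋ = 28 − 27 = 1
n=45: ⌊(46·235+345)/383⌋ − ⌊(45·235+345)/383⌋ = ⌊11155/383⌋ − ⌊10920/383⌋ = 29 − 28 = 1
n=46: ⌊(47·235+345)/383⌋ − ⌊(46·235+345)/383⌋ = ⌊11390/383⌋ − ⌊11155/383⌋ = 29 − 29 = 0
n=47: ⌊(48·235+345)/383⌋ − ⌊(47·235+345)/383⌋ = ⌊11625/383⌋ − ⌊11390/383⌋ = 30 − 29 = 1
n=48: ⌊(49·235+345)/383⌋ − ⌊(48·235+345)/383⌋ = ⌊11860/383⌋ − ⌊11625/383⌋ = 30 − 30 = 0
n=49: ⌊(50·235+345)/383⌋ − ⌊(49·235+345)/383⌋ = ⌊12095/383⌋ − ⌊11860/383⌋ = 31 − 30 = 1
n=50: ⌊(51·235+345)/383⌋ − ⌊(50·235+345)/383⌋ = ⌊12330/383⌋ − ⌊12095/383⌋ = 32 − 31 = 1
n=51: ⌊(52·235+345)/383⌋ − ⌊(51·235+345)/383⌋ = ⌊12565/383⌋ − ⌊12330/383⌋ = 32 − 32 = 0
n=52: ⌊(53·235+345)/383⌋ − ⌊(52·235+345)/383⌋ = ⌊12800/383⌋ − ⌊12565/383⌋ = 33 − 32 = 1
n=53: ⌊(54·235+345)/383⌋ − ⌊(53·235+345)/383⌋ = ⌊13035/383⌋ − ⌊12800/383⌋ = 34 − 33 = 1
n=54: ⌊(55·235+345)/383⌋ − ⌊(54·235+345)/383⌋ = ⌊13270/383⌋ − ⌊13035/383⌋ = 34 − 34 = 0
n=55: ⌊(56·235+345)/383⌋ − ⌊(55·235+345)/383⌋ = ⌊13505/383⌋ − ⌊13270/383⌋ = 35 − 34 = 1
n=56: ⌊(57·235+345)/383⌋ − ⌊(56·235+345)/383⌋ = ⌊13740/383⌋ − ⌊13505/383⌋ = 35 − 35 = 0
n=57: ⌊(58·235+345)/383⌋ − ⌊(57·235+345)/383⌋ = ⌊13975/383⌋ − ⌊13740/383⌋ = 36 − 35 = 1
n=58: ⌊(59·235+345)/383⌋ − ⌊(58·235+345)/383⌋ = ⌊14210/383⌋ − ⌊13975/383⌋ = 37 − 36 = 1
n=59: ⌊(60·235+345)/383⌋ − ⌊(59·235+345)/383⌋ = ⌊14445/383⌋ − ⌊14210/383⌋ = 37 − 37 = 0
n=60: ⌊(61·235+345)/383⌋ − ⌊(60·235+345)/383⌋ = ⌊14680/383⌋ − ⌊14445/383⌋ = 38 − 37 = 1
n=61: ⌊(62·235+345)/383⌋ − ⌊(61·235+345)/383⌋ = ⌊14915/383⌋ − ⌊14680/383⌋ = 38 − 38 = 0
n=62: ⌊(63·235+345)/383⌋ − ⌊(62·235+345)/383⌋ = ⌊15150/383⌋ − ⌊14915/383⌋ = 39 − 38 = 1
n=63: ⌊(64·235+345)/383⌋ − ⌊(63·235+345)/383⌋ = ⌊15385/383⌋ − ⌊15150/383⌋ = 40 − 39 = 1
n=64: ⌊(65·235+345)/383⌋ − ⌊(64·235+345)/383⌋ = ⌊15620/383⌋ − ⌊15385/383⌋ = 40 − 40 = 0
n=65: ⌊(66·235+345)/383⌋ − ⌊(65·235+345)/383⌋ = ⌊15855/383⌋ − ⌊15620/383⌋ = 41 − 40 = 1
n=66: ⌊(67·235+345)/383⌋ − ⌊(66·235+345)/383⌋ = ⌊16090/383⌋ − ⌊15855/383⌋ = 42 − 41 = 1
n=67: ⌊(68·235+345)/383⌋ − ⌊(67·235+345)/383⌋ = ⌊16325/383⌋ − ⌊16090/383⌋ = 42 − 42 = 0
n=68: ⌊(69·235+345)/383⌋ − ⌊(68·235+345)/383⌋ = ⌊16560/383⌋ − ⌊16325/383⌋ = 43 − 42 = 1
n=69: ⌊(70·235+345)/383⌋ − ⌊(69·235+345)/383⌋ = ⌊16795/383⌋ − ⌊16560/383⌋ = 43 − 43 = 0
n=70: ⌊(71·235+345)/383⌋ − ⌊(70·235+345)/383⌋ = ⌊17030/383⌋ − ⌊16795/383⌋ = 44 − 43 = 1
n=71: ⌊(72·235+345)/383⌋ − ⌊(71·235+345)/383⌋ = ⌊17265/383⌋ − ⌊17030/383⌋ = 45 − 44 = 1
n=72: ⌊(73·235+345)/383⌋ − ⌊(72·235+345)/383⌋ = ⌊17500/383⌋ − ⌊17265/383⌋ = 45 − 45 = 0
n=73: ⌊(74·235+345)/383⌋ − ⌊(73·235+345)/383⌋ = ⌊17735/383⌋ − ⌊17500/383⌋ = 46 − 45 = 1
n=74: ⌊(75·235+345)/383⌋ − ⌊(74·235+345)/383⌋ = ⌊17970/383⌋ − ⌊17735/383⌋ = 46 − 46 = 0


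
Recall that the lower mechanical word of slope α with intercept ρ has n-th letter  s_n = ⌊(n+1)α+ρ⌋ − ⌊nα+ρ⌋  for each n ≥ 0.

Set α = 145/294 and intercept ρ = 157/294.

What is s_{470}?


(n+1)α + ρ = (471·145 + 157) / 294 = 68452/294
nα + ρ     = (470·145 + 157) / 294 = 68307/294
⌊68452/294⌋ = 232,  ⌊68307/294⌋ = 232
s_{470} = 232 − 232 = 0

0


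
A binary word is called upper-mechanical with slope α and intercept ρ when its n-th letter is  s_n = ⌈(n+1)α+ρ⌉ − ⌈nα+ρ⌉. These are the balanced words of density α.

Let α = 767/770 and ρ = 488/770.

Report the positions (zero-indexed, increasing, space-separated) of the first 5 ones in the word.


0 1 2 3 4

n=0: ⌈1255/770⌉−⌈488/770⌉ = 2−1 = 1  ← one
n=1: ⌈2022/770⌉−⌈1255/770⌉ = 3−2 = 1  ← one
n=2: ⌈2789/770⌉−⌈2022/770⌉ = 4−3 = 1  ← one
n=3: ⌈3556/770⌉−⌈2789/770⌉ = 5−4 = 1  ← one
n=4: ⌈4323/770⌉−⌈3556/770⌉ = 6−5 = 1  ← one
positions of the first 5 ones: 0 1 2 3 4


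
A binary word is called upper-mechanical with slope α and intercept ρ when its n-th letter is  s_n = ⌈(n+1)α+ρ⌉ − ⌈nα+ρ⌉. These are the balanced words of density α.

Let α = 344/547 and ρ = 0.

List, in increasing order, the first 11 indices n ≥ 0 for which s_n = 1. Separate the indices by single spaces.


n=0: ⌈344/547⌉−⌈0/547⌉ = 1−0 = 1  ← one
n=1: ⌈688/547⌉−⌈344/547⌉ = 2−1 = 1  ← one
n=2: ⌈1032/547⌉−⌈688/547⌉ = 2−2 = 0
n=3: ⌈1376/547⌉−⌈1032/547⌉ = 3−2 = 1  ← one
n=4: ⌈1720/547⌉−⌈1376/547⌉ = 4−3 = 1  ← one
n=5: ⌈2064/547⌉−⌈1720/547⌉ = 4−4 = 0
n=6: ⌈2408/547⌉−⌈2064/547⌉ = 5−4 = 1  ← one
n=7: ⌈2752/547⌉−⌈2408/547⌉ = 6−5 = 1  ← one
n=8: ⌈3096/547⌉−⌈2752/547⌉ = 6−6 = 0
n=9: ⌈3440/547⌉−⌈3096/547⌉ = 7−6 = 1  ← one
n=10: ⌈3784/547⌉−⌈3440/547⌉ = 7−7 = 0
n=11: ⌈4128/547⌉−⌈3784/547⌉ = 8−7 = 1  ← one
n=12: ⌈4472/547⌉−⌈4128/547⌉ = 9−8 = 1  ← one
n=13: ⌈4816/547⌉−⌈4472/547⌉ = 9−9 = 0
n=14: ⌈5160/547⌉−⌈4816/547⌉ = 10−9 = 1  ← one
n=15: ⌈5504/547⌉−⌈5160/547⌉ = 11−10 = 1  ← one
positions of the first 11 ones: 0 1 3 4 6 7 9 11 12 14 15

0 1 3 4 6 7 9 11 12 14 15


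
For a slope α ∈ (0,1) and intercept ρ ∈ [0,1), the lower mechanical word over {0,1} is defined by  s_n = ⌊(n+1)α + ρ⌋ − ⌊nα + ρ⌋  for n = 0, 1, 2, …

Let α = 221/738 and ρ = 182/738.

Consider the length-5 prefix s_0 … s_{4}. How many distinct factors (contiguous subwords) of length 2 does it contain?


t_n = ⌊(n·221+182)/738⌋ for n = 0 … 5:
  n=0…5: ⌊182/738⌋=0 ⌊403/738⌋=0 ⌊624/738⌋=0 ⌊845/738⌋=1 ⌊1066/738⌋=1 ⌊1287/738⌋=1
s_n = t_(n+1) − t_n for n = 0 … 4 gives
prefix = 00100
slide a length-2 window over [0..1] … [3..4] (4 windows); first occurrence of each distinct factor:
  [  0..  1] 00
  [  1..  2] 01
  [  2..  3] 10
  (the other 1 window repeats one of these)
distinct factors: {00, 01, 10}
count = 3  (Sturmian bound for length 2 is 3)

3


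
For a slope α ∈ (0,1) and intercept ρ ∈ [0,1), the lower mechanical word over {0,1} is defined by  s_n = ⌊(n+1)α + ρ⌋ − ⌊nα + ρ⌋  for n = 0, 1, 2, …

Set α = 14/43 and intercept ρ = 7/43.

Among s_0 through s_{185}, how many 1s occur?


#1s = Σ_{n=0}^{185} s_n = Σ_{n=0}^{185} (⌊(n+1)α+ρ⌋ − ⌊nα+ρ⌋)
the sum telescopes: every ⌊nα+ρ⌋ with 0 < n < 186 appears once with + and once with −, leaving ⌊186α+ρ⌋ − ⌊0·α+ρ⌋
186α + ρ = (186·14 + 7) / 43 = 2611/43
ρ = 7/43
⌊2611/43⌋ = 60,  ⌊7/43⌋ = 0
#1s = 60 − 0 = 60

60


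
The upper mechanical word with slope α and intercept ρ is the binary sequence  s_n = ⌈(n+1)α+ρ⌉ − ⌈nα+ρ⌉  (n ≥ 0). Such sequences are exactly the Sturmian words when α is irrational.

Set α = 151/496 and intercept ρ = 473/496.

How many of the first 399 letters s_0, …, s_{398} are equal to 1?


122

#1s = Σ_{n=0}^{398} s_n = Σ_{n=0}^{398} (⌈(n+1)α+ρ⌉ − ⌈nα+ρ⌉)
the sum telescopes: every ⌈nα+ρ⌉ with 0 < n < 399 appears once with + and once with −, leaving ⌈399α+ρ⌉ − ⌈0·α+ρ⌉
399α + ρ = (399·151 + 473) / 496 = 60722/496
ρ = 473/496
⌈60722/496⌉ = 123,  ⌈473/496⌉ = 1
#1s = 123 − 1 = 122


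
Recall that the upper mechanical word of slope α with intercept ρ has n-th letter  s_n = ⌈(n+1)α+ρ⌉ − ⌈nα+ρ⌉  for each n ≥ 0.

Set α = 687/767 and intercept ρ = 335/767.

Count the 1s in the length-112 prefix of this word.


100

#1s = Σ_{n=0}^{111} s_n = Σ_{n=0}^{111} (⌈(n+1)α+ρ⌉ − ⌈nα+ρ⌉)
the sum telescopes: every ⌈nα+ρ⌉ with 0 < n < 112 appears once with + and once with −, leaving ⌈112α+ρ⌉ − ⌈0·α+ρ⌉
112α + ρ = (112·687 + 335) / 767 = 77279/767
ρ = 335/767
⌈77279/767⌉ = 101,  ⌈335/767⌉ = 1
#1s = 101 − 1 = 100


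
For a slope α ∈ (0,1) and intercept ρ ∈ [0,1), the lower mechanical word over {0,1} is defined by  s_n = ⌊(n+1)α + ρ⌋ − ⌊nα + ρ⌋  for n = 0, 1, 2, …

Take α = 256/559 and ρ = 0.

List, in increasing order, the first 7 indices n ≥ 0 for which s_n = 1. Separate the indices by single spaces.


2 4 6 8 10 13 15

n=0: ⌊256/559⌋−⌊0/559⌋ = 0−0 = 0
n=1: ⌊512/559⌋−⌊256/559⌋ = 0−0 = 0
n=2: ⌊768/559⌋−⌊512/559⌋ = 1−0 = 1  ← one
n=3: ⌊1024/559⌋−⌊768/559⌋ = 1−1 = 0
n=4: ⌊1280/559⌋−⌊1024/559⌋ = 2−1 = 1  ← one
n=5: ⌊1536/559⌋−⌊1280/559⌋ = 2−2 = 0
n=6: ⌊1792/559⌋−⌊1536/559⌋ = 3−2 = 1  ← one
n=7: ⌊2048/559⌋−⌊1792/559⌋ = 3−3 = 0
n=8: ⌊2304/559⌋−⌊2048/559⌋ = 4−3 = 1  ← one
n=9: ⌊2560/559⌋−⌊2304/559⌋ = 4−4 = 0
n=10: ⌊2816/559⌋−⌊2560/559⌋ = 5−4 = 1  ← one
n=11: ⌊3072/559⌋−⌊2816/559⌋ = 5−5 = 0
n=12: ⌊3328/559⌋−⌊3072/559⌋ = 5−5 = 0
n=13: ⌊3584/559⌋−⌊3328/559⌋ = 6−5 = 1  ← one
n=14: ⌊3840/559⌋−⌊3584/559⌋ = 6−6 = 0
n=15: ⌊4096/559⌋−⌊3840/559⌋ = 7−6 = 1  ← one
positions of the first 7 ones: 2 4 6 8 10 13 15


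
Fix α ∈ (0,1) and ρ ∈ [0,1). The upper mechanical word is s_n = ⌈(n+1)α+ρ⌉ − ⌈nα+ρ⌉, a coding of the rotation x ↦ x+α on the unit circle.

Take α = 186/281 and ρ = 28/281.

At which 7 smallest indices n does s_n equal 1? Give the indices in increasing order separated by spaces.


n=0: ⌈214/281⌉−⌈28/281⌉ = 1−1 = 0
n=1: ⌈400/281⌉−⌈214/281⌉ = 2−1 = 1  ← one
n=2: ⌈586/281⌉−⌈400/281⌉ = 3−2 = 1  ← one
n=3: ⌈772/281⌉−⌈586/281⌉ = 3−3 = 0
n=4: ⌈958/281⌉−⌈772/281⌉ = 4−3 = 1  ← one
n=5: ⌈1144/281⌉−⌈958/281⌉ = 5−4 = 1  ← one
n=6: ⌈1330/281⌉−⌈1144/281⌉ = 5−5 = 0
n=7: ⌈1516/281⌉−⌈1330/281⌉ = 6−5 = 1  ← one
n=8: ⌈1702/281⌉−⌈1516/281⌉ = 7−6 = 1  ← one
n=9: ⌈1888/281⌉−⌈1702/281⌉ = 7−7 = 0
n=10: ⌈2074/281⌉−⌈1888/281⌉ = 8−7 = 1  ← one
positions of the first 7 ones: 1 2 4 5 7 8 10

1 2 4 5 7 8 10


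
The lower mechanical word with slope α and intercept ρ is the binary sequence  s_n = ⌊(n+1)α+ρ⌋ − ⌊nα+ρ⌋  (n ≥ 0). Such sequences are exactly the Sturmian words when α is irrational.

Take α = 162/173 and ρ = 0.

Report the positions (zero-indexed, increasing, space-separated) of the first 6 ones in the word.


1 2 3 4 5 6

n=0: ⌊162/173⌋−⌊0/173⌋ = 0−0 = 0
n=1: ⌊324/173⌋−⌊162/173⌋ = 1−0 = 1  ← one
n=2: ⌊486/173⌋−⌊324/173⌋ = 2−1 = 1  ← one
n=3: ⌊648/173⌋−⌊486/173⌋ = 3−2 = 1  ← one
n=4: ⌊810/173⌋−⌊648/173⌋ = 4−3 = 1  ← one
n=5: ⌊972/173⌋−⌊810/173⌋ = 5−4 = 1  ← one
n=6: ⌊1134/173⌋−⌊972/173⌋ = 6−5 = 1  ← one
positions of the first 6 ones: 1 2 3 4 5 6


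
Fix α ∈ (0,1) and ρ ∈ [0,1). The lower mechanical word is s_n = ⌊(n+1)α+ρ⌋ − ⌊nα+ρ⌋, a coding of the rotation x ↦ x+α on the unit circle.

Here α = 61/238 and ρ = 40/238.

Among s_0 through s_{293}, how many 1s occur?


#1s = Σ_{n=0}^{293} s_n = Σ_{n=0}^{293} (⌊(n+1)α+ρ⌋ − ⌊nα+ρ⌋)
the sum telescopes: every ⌊nα+ρ⌋ with 0 < n < 294 appears once with + and once with −, leaving ⌊294α+ρ⌋ − ⌊0·α+ρ⌋
294α + ρ = (294·61 + 40) / 238 = 17974/238
ρ = 40/238
⌊17974/238⌋ = 75,  ⌊40/238⌋ = 0
#1s = 75 − 0 = 75

75


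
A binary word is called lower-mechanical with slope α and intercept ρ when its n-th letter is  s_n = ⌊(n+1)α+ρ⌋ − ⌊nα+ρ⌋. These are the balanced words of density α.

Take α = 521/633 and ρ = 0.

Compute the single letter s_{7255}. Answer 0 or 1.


(n+1)α + ρ = (7256·521) / 633 = 3780376/633
nα + ρ     = (7255·521) / 633 = 3779855/633
⌊3780376/633⌋ = 5972,  ⌊3779855/633⌋ = 5971
s_{7255} = 5972 − 5971 = 1

1


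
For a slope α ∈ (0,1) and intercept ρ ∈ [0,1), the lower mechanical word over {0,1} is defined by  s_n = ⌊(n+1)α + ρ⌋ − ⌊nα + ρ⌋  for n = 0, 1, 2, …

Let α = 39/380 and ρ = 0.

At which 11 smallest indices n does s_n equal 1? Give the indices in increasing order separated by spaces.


n=0: ⌊39/380⌋−⌊0/380⌋ = 0−0 = 0
n=1: ⌊78/380⌋−⌊39/380⌋ = 0−0 = 0
  …
n=9: ⌊390/380⌋−⌊351/380⌋ = 1−0 = 1  ← one
n=10: ⌊429/380⌋−⌊390/380⌋ = 1−1 = 0
n=11: ⌊468/380⌋−⌊429/380⌋ = 1−1 = 0
  …
n=19: ⌊780/380⌋−⌊741/380⌋ = 2−1 = 1  ← one
n=20: ⌊819/380⌋−⌊780/380⌋ = 2−2 = 0
n=21: ⌊858/380⌋−⌊819/380⌋ = 2−2 = 0
  …
n=29: ⌊1170/380⌋−⌊1131/380⌋ = 3−2 = 1  ← one
n=30: ⌊1209/380⌋−⌊1170/380⌋ = 3−3 = 0
n=31: ⌊1248/380⌋−⌊1209/380⌋ = 3−3 = 0
  …
n=38: ⌊1521/380⌋−⌊1482/380⌋ = 4−3 = 1  ← one
n=39: ⌊1560/380⌋−⌊1521/380⌋ = 4−4 = 0
n=40: ⌊1599/380⌋−⌊1560/380⌋ = 4−4 = 0
  …
n=48: ⌊1911/380⌋−⌊1872/380⌋ = 5−4 = 1  ← one
n=49: ⌊1950/380⌋−⌊1911/380⌋ = 5−5 = 0
n=50: ⌊1989/380⌋−⌊1950/380⌋ = 5−5 = 0
  …
n=58: ⌊2301/380⌋−⌊2262/380⌋ = 6−5 = 1  ← one
n=59: ⌊2340/380⌋−⌊2301/380⌋ = 6−6 = 0
n=60: ⌊2379/380⌋−⌊2340/380⌋ = 6−6 = 0
  …
n=68: ⌊2691/380⌋−⌊2652/380⌋ = 7−6 = 1  ← one
n=69: ⌊2730/380⌋−⌊2691/380⌋ = 7−7 = 0
n=70: ⌊2769/380⌋−⌊2730/380⌋ = 7−7 = 0
  …
n=77: ⌊3042/380⌋−⌊3003/380⌋ = 8−7 = 1  ← one
n=78: ⌊3081/380⌋−⌊3042/380⌋ = 8−8 = 0
n=79: ⌊3120/380⌋−⌊3081/380⌋ = 8−8 = 0
  …
n=87: ⌊3432/380⌋−⌊3393/380⌋ = 9−8 = 1  ← one
n=88: ⌊3471/380⌋−⌊3432/380⌋ = 9−9 = 0
n=89: ⌊3510/380⌋−⌊3471/380⌋ = 9−9 = 0
  …
n=97: ⌊3822/380⌋−⌊3783/380⌋ = 10−9 = 1  ← one
n=98: ⌊3861/380⌋−⌊3822/380⌋ = 10−10 = 0
n=99: ⌊3900/380⌋−⌊3861/380⌋ = 10−10 = 0
  …
n=107: ⌊4212/380⌋−⌊4173/380⌋ = 11−10 = 1  ← one
positions of the first 11 ones: 9 19 29 38 48 58 68 77 87 97 107

9 19 29 38 48 58 68 77 87 97 107


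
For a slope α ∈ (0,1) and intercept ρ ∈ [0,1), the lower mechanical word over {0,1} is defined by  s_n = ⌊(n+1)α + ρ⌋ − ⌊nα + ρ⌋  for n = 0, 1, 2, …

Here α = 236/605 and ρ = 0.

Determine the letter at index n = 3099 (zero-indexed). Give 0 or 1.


(n+1)α + ρ = (3100·236) / 605 = 731600/605
nα + ρ     = (3099·236) / 605 = 731364/605
⌊731600/605⌋ = 1209,  ⌊731364/605⌋ = 1208
s_{3099} = 1209 − 1208 = 1

1


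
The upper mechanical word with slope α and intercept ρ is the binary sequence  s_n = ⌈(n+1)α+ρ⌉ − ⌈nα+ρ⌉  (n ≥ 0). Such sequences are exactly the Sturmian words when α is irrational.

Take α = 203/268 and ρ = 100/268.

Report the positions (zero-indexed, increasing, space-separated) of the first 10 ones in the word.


n=0: ⌈303/268⌉−⌈100/268⌉ = 2−1 = 1  ← one
n=1: ⌈506/268⌉−⌈303/268⌉ = 2−2 = 0
n=2: ⌈709/268⌉−⌈506/268⌉ = 3−2 = 1  ← one
n=3: ⌈912/268⌉−⌈709/268⌉ = 4−3 = 1  ← one
n=4: ⌈1115/268⌉−⌈912/268⌉ = 5−4 = 1  ← one
n=5: ⌈1318/268⌉−⌈1115/268⌉ = 5−5 = 0
n=6: ⌈1521/268⌉−⌈1318/268⌉ = 6−5 = 1  ← one
n=7: ⌈1724/268⌉−⌈1521/268⌉ = 7−6 = 1  ← one
n=8: ⌈1927/268⌉−⌈1724/268⌉ = 8−7 = 1  ← one
n=9: ⌈2130/268⌉−⌈1927/268⌉ = 8−8 = 0
n=10: ⌈2333/268⌉−⌈2130/268⌉ = 9−8 = 1  ← one
n=11: ⌈2536/268⌉−⌈2333/268⌉ = 10−9 = 1  ← one
n=12: ⌈2739/268⌉−⌈2536/268⌉ = 11−10 = 1  ← one
positions of the first 10 ones: 0 2 3 4 6 7 8 10 11 12

0 2 3 4 6 7 8 10 11 12


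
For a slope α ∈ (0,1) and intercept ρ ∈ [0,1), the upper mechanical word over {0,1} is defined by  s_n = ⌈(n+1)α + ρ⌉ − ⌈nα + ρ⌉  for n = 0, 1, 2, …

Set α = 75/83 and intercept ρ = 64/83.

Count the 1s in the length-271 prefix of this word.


245

#1s = Σ_{n=0}^{270} s_n = Σ_{n=0}^{270} (⌈(n+1)α+ρ⌉ − ⌈nα+ρ⌉)
the sum telescopes: every ⌈nα+ρ⌉ with 0 < n < 271 appears once with + and once with −, leaving ⌈271α+ρ⌉ − ⌈0·α+ρ⌉
271α + ρ = (271·75 + 64) / 83 = 20389/83
ρ = 64/83
⌈20389/83⌉ = 246,  ⌈64/83⌉ = 1
#1s = 246 − 1 = 245


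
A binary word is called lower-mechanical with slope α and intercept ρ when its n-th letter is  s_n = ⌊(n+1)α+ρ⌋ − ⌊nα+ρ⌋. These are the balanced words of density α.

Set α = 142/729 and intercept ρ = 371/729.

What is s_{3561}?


0

(n+1)α + ρ = (3562·142 + 371) / 729 = 506175/729
nα + ρ     = (3561·142 + 371) / 729 = 506033/729
⌊506175/729⌋ = 694,  ⌊506033/729⌋ = 694
s_{3561} = 694 − 694 = 0


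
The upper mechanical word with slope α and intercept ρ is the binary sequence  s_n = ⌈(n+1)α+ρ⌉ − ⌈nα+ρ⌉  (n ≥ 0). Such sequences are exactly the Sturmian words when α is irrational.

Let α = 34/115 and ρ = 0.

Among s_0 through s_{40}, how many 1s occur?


#1s = Σ_{n=0}^{40} s_n = Σ_{n=0}^{40} (⌈(n+1)α+ρ⌉ − ⌈nα+ρ⌉)
the sum telescopes: every ⌈nα+ρ⌉ with 0 < n < 41 appears once with + and once with −, leaving ⌈41α+ρ⌉ − ⌈0·α+ρ⌉
41α + ρ = (41·34) / 115 = 1394/115
ρ = 0/115
⌈1394/115⌉ = 13,  ⌈0/115⌉ = 0
#1s = 13 − 0 = 13

13


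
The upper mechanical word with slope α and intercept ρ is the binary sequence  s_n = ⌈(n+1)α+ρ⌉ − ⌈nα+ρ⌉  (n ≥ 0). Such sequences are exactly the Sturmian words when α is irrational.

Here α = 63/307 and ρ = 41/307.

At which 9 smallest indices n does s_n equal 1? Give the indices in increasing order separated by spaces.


4 9 13 18 23 28 33 38 43

n=0: ⌈104/307⌉−⌈41/307⌉ = 1−1 = 0
n=1: ⌈167/307⌉−⌈104/307⌉ = 1−1 = 0
n=2: ⌈230/307⌉−⌈167/307⌉ = 1−1 = 0
n=3: ⌈293/307⌉−⌈230/307⌉ = 1−1 = 0
n=4: ⌈356/307⌉−⌈293/307⌉ = 2−1 = 1  ← one
n=5: ⌈419/307⌉−⌈356/307⌉ = 2−2 = 0
n=6: ⌈482/307⌉−⌈419/307⌉ = 2−2 = 0
n=7: ⌈545/307⌉−⌈482/307⌉ = 2−2 = 0
n=8: ⌈608/307⌉−⌈545/307⌉ = 2−2 = 0
n=9: ⌈671/307⌉−⌈608/307⌉ = 3−2 = 1  ← one
n=10: ⌈734/307⌉−⌈671/307⌉ = 3−3 = 0
n=11: ⌈797/307⌉−⌈734/307⌉ = 3−3 = 0
n=12: ⌈860/307⌉−⌈797/307⌉ = 3−3 = 0
n=13: ⌈923/307⌉−⌈860/307⌉ = 4−3 = 1  ← one
n=14: ⌈986/307⌉−⌈923/307⌉ = 4−4 = 0
n=15: ⌈1049/307⌉−⌈986/307⌉ = 4−4 = 0
n=16: ⌈1112/307⌉−⌈1049/307⌉ = 4−4 = 0
n=17: ⌈1175/307⌉−⌈1112/307⌉ = 4−4 = 0
n=18: ⌈1238/307⌉−⌈1175/307⌉ = 5−4 = 1  ← one
n=19: ⌈1301/307⌉−⌈1238/307⌉ = 5−5 = 0
n=20: ⌈1364/307⌉−⌈1301/307⌉ = 5−5 = 0
n=21: ⌈1427/307⌉−⌈1364/307⌉ = 5−5 = 0
n=22: ⌈1490/307⌉−⌈1427/307⌉ = 5−5 = 0
n=23: ⌈1553/307⌉−⌈1490/307⌉ = 6−5 = 1  ← one
n=24: ⌈1616/307⌉−⌈1553/307⌉ = 6−6 = 0
n=25: ⌈1679/307⌉−⌈1616/307⌉ = 6−6 = 0
n=26: ⌈1742/307⌉−⌈1679/307⌉ = 6−6 = 0
n=27: ⌈1805/307⌉−⌈1742/307⌉ = 6−6 = 0
n=28: ⌈1868/307⌉−⌈1805/307⌉ = 7−6 = 1  ← one
n=29: ⌈1931/307⌉−⌈1868/307⌉ = 7−7 = 0
n=30: ⌈1994/307⌉−⌈1931/307⌉ = 7−7 = 0
n=31: ⌈2057/307⌉−⌈1994/307⌉ = 7−7 = 0
n=32: ⌈2120/307⌉−⌈2057/307⌉ = 7−7 = 0
n=33: ⌈2183/307⌉−⌈2120/307⌉ = 8−7 = 1  ← one
n=34: ⌈2246/307⌉−⌈2183/307⌉ = 8−8 = 0
n=35: ⌈2309/307⌉−⌈2246/307⌉ = 8−8 = 0
n=36: ⌈2372/307⌉−⌈2309/307⌉ = 8−8 = 0
n=37: ⌈2435/307⌉−⌈2372/307⌉ = 8−8 = 0
n=38: ⌈2498/307⌉−⌈2435/307⌉ = 9−8 = 1  ← one
n=39: ⌈2561/307⌉−⌈2498/307⌉ = 9−9 = 0
n=40: ⌈2624/307⌉−⌈2561/307⌉ = 9−9 = 0
n=41: ⌈2687/307⌉−⌈2624/307⌉ = 9−9 = 0
n=42: ⌈2750/307⌉−⌈2687/307⌉ = 9−9 = 0
n=43: ⌈2813/307⌉−⌈2750/307⌉ = 10−9 = 1  ← one
positions of the first 9 ones: 4 9 13 18 23 28 33 38 43


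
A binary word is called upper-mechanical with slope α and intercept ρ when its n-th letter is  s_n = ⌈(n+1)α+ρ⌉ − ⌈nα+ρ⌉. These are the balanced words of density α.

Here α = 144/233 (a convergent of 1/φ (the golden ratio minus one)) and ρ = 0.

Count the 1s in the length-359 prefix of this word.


#1s = Σ_{n=0}^{358} s_n = Σ_{n=0}^{358} (⌈(n+1)α+ρ⌉ − ⌈nα+ρ⌉)
the sum telescopes: every ⌈nα+ρ⌉ with 0 < n < 359 appears once with + and once with −, leaving ⌈359α+ρ⌉ − ⌈0·α+ρ⌉
359α + ρ = (359·144) / 233 = 51696/233
ρ = 0/233
⌈51696/233⌉ = 222,  ⌈0/233⌉ = 0
#1s = 222 − 0 = 222

222


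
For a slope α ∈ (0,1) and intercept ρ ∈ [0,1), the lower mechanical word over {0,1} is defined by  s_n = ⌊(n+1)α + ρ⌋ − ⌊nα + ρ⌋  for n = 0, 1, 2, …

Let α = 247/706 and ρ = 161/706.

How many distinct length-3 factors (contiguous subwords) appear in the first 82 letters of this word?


4

t_n = ⌊(n·247+161)/706⌋ for n = 0 … 82:
  n=0…9: ⌊161/706⌋=0 ⌊408/706⌋=0 ⌊655/706⌋=0 ⌊902/706⌋=1 ⌊1149/706⌋=1 ⌊1396/706⌋=1 ⌊1643/706⌋=2 ⌊1890/706⌋=2 ⌊2137/706⌋=3 ⌊2384/706⌋=3
  n=10…19: ⌊2631/706⌋=3 ⌊2878/706⌋=4 ⌊3125/706⌋=4 ⌊3372/706⌋=4 ⌊3619/706⌋=5 ⌊3866/706⌋=5 ⌊4113/706⌋=5 ⌊4360/706⌋=6 ⌊4607/706⌋=6 ⌊4854/706⌋=6
  n=20…29: ⌊5101/706⌋=7 ⌊5348/706⌋=7 ⌊5595/706⌋=7 ⌊5842/706⌋=8 ⌊6089/706⌋=8 ⌊6336/706⌋=8 ⌊6583/706⌋=9 ⌊6830/706⌋=9 ⌊7077/706⌋=10 ⌊7324/706⌋=10
  n=30…39: ⌊7571/706⌋=10 ⌊7818/706⌋=11 ⌊8065/706⌋=11 ⌊8312/706⌋=11 ⌊8559/706⌋=12 ⌊8806/706⌋=12 ⌊9053/706⌋=12 ⌊9300/706⌋=13 ⌊9547/706⌋=13 ⌊9794/706⌋=13
  n=40…49: ⌊10041/706⌋=14 ⌊10288/706⌋=14 ⌊10535/706⌋=14 ⌊10782/706⌋=15 ⌊11029/706⌋=15 ⌊11276/706⌋=15 ⌊11523/706⌋=16 ⌊11770/706⌋=16 ⌊12017/706⌋=17 ⌊12264/706⌋=17
  n=50…59: ⌊12511/706⌋=17 ⌊12758/706⌋=18 ⌊13005/706⌋=18 ⌊13252/706⌋=18 ⌊13499/706⌋=19 ⌊13746/706⌋=19 ⌊13993/706⌋=19 ⌊14240/706⌋=20 ⌊14487/706⌋=20 ⌊14734/706⌋=20
  n=60…69: ⌊14981/706⌋=21 ⌊15228/706⌋=21 ⌊15475/706⌋=21 ⌊15722/706⌋=22 ⌊15969/706⌋=22 ⌊16216/706⌋=22 ⌊16463/706⌋=23 ⌊16710/706⌋=23 ⌊16957/706⌋=24 ⌊17204/706⌋=24
  n=70…79: ⌊17451/706⌋=24 ⌊17698/706⌋=25 ⌊17945/706⌋=25 ⌊18192/706⌋=25 ⌊18439/706⌋=26 ⌊18686/706⌋=26 ⌊18933/706⌋=26 ⌊19180/706⌋=27 ⌊19427/706⌋=27 ⌊19674/706⌋=27
  n=80…82: ⌊19921/706⌋=28 ⌊20168/706⌋=28 ⌊20415/706⌋=28
s_n = t_(n+1) − t_n for n = 0 … 81 gives
prefix = 0010010100100100100100100101001001001001001001010010010010010010010100100100100100
slide a length-3 window over [0..2] … [79..81] (80 windows); first occurrence of each distinct factor:
  [  0..  2] 001
  [  1..  3] 010
  [  2..  4] 100
  [  5..  7] 101
  (the other 76 windows repeat one of these)
distinct factors: {001, 010, 100, 101}
count = 4  (Sturmian bound for length 3 is 4)


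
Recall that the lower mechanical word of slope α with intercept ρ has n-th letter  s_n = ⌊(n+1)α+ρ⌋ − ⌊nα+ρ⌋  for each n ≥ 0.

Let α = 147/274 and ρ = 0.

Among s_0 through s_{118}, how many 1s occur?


#1s = Σ_{n=0}^{118} s_n = Σ_{n=0}^{118} (⌊(n+1)α+ρ⌋ − ⌊nα+ρ⌋)
the sum telescopes: every ⌊nα+ρ⌋ with 0 < n < 119 appears once with + and once with −, leaving ⌊119α+ρ⌋ − ⌊0·α+ρ⌋
119α + ρ = (119·147) / 274 = 17493/274
ρ = 0/274
⌊17493/274⌋ = 63,  ⌊0/274⌋ = 0
#1s = 63 − 0 = 63

63
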